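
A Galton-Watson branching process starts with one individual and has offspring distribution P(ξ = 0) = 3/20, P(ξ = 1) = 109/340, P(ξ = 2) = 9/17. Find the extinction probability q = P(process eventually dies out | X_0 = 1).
q = 17/60

The pgf is f(s) = 3/20 + 109/340·s + 9/17·s². The extinction probability q is the smallest fixed point of f in [0, 1]. Setting s = f(s):
  9/17·s² + (109/340 − 1)·s + 3/20 = 0
  9/17·s² − (3/20 + 9/17)·s + 3/20 = 0
which factors as (s − 1)·(9/17·s − 3/20) = 0, giving roots s = 1 and s = (3/20)/(9/17) = 17/60.
Mean offspring μ = 109/340 + 2·9/17 = 469/340 > 1 (supercritical), so q < 1. The extinction probability is the smaller root: q = (3/20)/(9/17) = 17/60.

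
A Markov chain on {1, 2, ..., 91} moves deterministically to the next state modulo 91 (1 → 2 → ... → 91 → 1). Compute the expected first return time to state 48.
E[T_48 | X_0 = 48] = 91

The chain cycles deterministically, so starting at state 48 it returns in exactly 91 steps. Equivalently, the stationary distribution is uniform π_j = 1/91 for every state j, so by Kac's formula E[T_48] = 1/π_48 = 91.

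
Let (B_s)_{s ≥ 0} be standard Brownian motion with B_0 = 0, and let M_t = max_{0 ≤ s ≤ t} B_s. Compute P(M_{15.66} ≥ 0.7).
P(M_{15.66} ≥ 0.7) = 2·P(B_{15.66} ≥ 0.7) = 2(1 − Φ(0.7/√15.66)) ≈ 0.8596

By the reflection principle for Brownian motion, P(M_t ≥ a) = 2 · P(B_t ≥ a) for a ≥ 0. Since B_t ~ N(0, t), P(B_t ≥ 0.7) = 1 − Φ(0.7/√t) = 1 − Φ(0.7/√15.66) = 1 − Φ(0.1769). So
  P(M_{15.66} ≥ 0.7) = 2(1 − Φ(0.1769)) ≈ 0.8596.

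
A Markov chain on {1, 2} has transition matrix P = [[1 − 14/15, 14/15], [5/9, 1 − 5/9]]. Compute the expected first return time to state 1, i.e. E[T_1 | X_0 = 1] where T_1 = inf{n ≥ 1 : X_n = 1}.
E[T_1 | X_0 = 1] = 1/π_1 = 67/25

For an irreducible recurrent Markov chain with stationary distribution π, E[T_i | X_0 = i] = 1/π_i (Kac's formula). Here π_1 = (5/9)/(14/15 + 5/9) = (5/9)/(67/45) = 25/67, so E[T_1 | X_0 = 1] = 1/π_1 = (14/15 + 5/9)/(5/9) = (67/45)/(5/9) = 67/25.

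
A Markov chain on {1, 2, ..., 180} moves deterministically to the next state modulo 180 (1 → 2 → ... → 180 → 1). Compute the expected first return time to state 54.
E[T_54 | X_0 = 54] = 180

The chain cycles deterministically, so starting at state 54 it returns in exactly 180 steps. Equivalently, the stationary distribution is uniform π_j = 1/180 for every state j, so by Kac's formula E[T_54] = 1/π_54 = 180.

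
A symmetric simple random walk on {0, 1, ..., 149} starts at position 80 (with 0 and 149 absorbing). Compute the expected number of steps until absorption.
E[τ | X_0 = 80] = 5520

Let v_k = E[τ | X_0 = k]. Boundary: v_0 = v_149 = 0. Recurrence: v_k = 1 + (v_{k-1} + v_{k+1})/2 for 1 ≤ k ≤ 148. The particular solution to v_k − (v_{k-1} + v_{k+1})/2 = 1 is v_k = −k^2. Adding homogeneous solution A + B k and matching boundaries gives v_k = k (149 − k). Substituting k = 80: v_80 = 80 · 69 = 5520.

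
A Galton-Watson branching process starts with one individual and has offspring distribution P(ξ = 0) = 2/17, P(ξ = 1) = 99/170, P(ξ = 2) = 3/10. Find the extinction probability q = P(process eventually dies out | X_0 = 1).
q = 20/51

The pgf is f(s) = 2/17 + 99/170·s + 3/10·s². The extinction probability q is the smallest fixed point of f in [0, 1]. Setting s = f(s):
  3/10·s² + (99/170 − 1)·s + 2/17 = 0
  3/10·s² − (2/17 + 3/10)·s + 2/17 = 0
which factors as (s − 1)·(3/10·s − 2/17) = 0, giving roots s = 1 and s = (2/17)/(3/10) = 20/51.
Mean offspring μ = 99/170 + 2·3/10 = 201/170 > 1 (supercritical), so q < 1. The extinction probability is the smaller root: q = (2/17)/(3/10) = 20/51.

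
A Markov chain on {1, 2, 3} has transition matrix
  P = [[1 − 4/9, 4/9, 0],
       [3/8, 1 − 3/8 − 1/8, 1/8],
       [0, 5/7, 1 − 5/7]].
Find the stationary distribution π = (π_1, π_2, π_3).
π = (135/323, 160/323, 28/323)

This is a birth-death chain on three states, which satisfies detailed balance: π_1 · P_{12} = π_2 · P_{21} and π_2 · P_{23} = π_3 · P_{32}.
From π_1 · 4/9 = π_2 · 3/8: π_2/π_1 = (4/9)/(3/8) = 32/27.
From π_2 · 1/8 = π_3 · 5/7: π_3/π_2 = (1/8)/(5/7) = 7/40.
Take π_1 proportional to 1; then unnormalized π = (1, 32/27, 28/135). Normalize by dividing by the sum 323/135:
  π = (135/323, 160/323, 28/323).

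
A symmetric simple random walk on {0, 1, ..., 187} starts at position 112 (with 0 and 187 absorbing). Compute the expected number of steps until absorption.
E[τ | X_0 = 112] = 8400

Let v_k = E[τ | X_0 = k]. Boundary: v_0 = v_187 = 0. Recurrence: v_k = 1 + (v_{k-1} + v_{k+1})/2 for 1 ≤ k ≤ 186. The particular solution to v_k − (v_{k-1} + v_{k+1})/2 = 1 is v_k = −k^2. Adding homogeneous solution A + B k and matching boundaries gives v_k = k (187 − k). Substituting k = 112: v_112 = 112 · 75 = 8400.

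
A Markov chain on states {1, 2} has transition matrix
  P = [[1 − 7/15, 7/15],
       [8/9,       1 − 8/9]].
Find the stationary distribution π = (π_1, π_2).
π_1 = 40/61, π_2 = 21/61

Solve πP = π with π_1 + π_2 = 1. From πP = π: π_1 · (1 − 7/15) + π_2 · 8/9 = π_1 ⇒ π_2 · 8/9 = π_1 · 7/15 ⇒ π_2/π_1 = (7/15)/(8/9) = 21/40. Together with π_1 + π_2 = 1:
  π_1 = (8/9)/(7/15 + 8/9) = (8/9)/(61/45) = 40/61,
  π_2 = (7/15)/(7/15 + 8/9) = (7/15)/(61/45) = 21/61.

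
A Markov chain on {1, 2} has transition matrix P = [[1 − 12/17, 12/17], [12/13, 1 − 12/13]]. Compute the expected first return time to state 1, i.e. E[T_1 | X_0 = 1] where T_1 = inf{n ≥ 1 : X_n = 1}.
E[T_1 | X_0 = 1] = 1/π_1 = 30/17

For an irreducible recurrent Markov chain with stationary distribution π, E[T_i | X_0 = i] = 1/π_i (Kac's formula). Here π_1 = (12/13)/(12/17 + 12/13) = (12/13)/(360/221) = 17/30, so E[T_1 | X_0 = 1] = 1/π_1 = (12/17 + 12/13)/(12/13) = (360/221)/(12/13) = 30/17.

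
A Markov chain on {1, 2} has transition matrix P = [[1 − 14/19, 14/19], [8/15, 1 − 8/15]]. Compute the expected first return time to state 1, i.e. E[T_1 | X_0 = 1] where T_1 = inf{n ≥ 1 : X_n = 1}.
E[T_1 | X_0 = 1] = 1/π_1 = 181/76

For an irreducible recurrent Markov chain with stationary distribution π, E[T_i | X_0 = i] = 1/π_i (Kac's formula). Here π_1 = (8/15)/(14/19 + 8/15) = (8/15)/(362/285) = 76/181, so E[T_1 | X_0 = 1] = 1/π_1 = (14/19 + 8/15)/(8/15) = (362/285)/(8/15) = 181/76.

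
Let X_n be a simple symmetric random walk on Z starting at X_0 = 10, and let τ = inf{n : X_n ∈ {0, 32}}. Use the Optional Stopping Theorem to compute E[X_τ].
E[X_τ] = 10

X_n is a martingale and τ is a bounded-mean stopping time (indeed τ is finite a.s. with bounded expectation since the walk is in a bounded region). By the OST, E[X_τ] = E[X_0] = 10. Equivalently: E[X_τ] = 32 · P(hit 32 first) + 0 · P(hit 0 first) = 32 · (10/32) = 10.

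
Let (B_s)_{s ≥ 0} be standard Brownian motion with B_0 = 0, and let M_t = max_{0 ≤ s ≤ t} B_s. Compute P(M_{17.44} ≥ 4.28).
P(M_{17.44} ≥ 4.28) = 2·P(B_{17.44} ≥ 4.28) = 2(1 − Φ(4.28/√17.44)) ≈ 0.3054

By the reflection principle for Brownian motion, P(M_t ≥ a) = 2 · P(B_t ≥ a) for a ≥ 0. Since B_t ~ N(0, t), P(B_t ≥ 4.28) = 1 − Φ(4.28/√t) = 1 − Φ(4.28/√17.44) = 1 − Φ(1.0249). So
  P(M_{17.44} ≥ 4.28) = 2(1 − Φ(1.0249)) ≈ 0.3054.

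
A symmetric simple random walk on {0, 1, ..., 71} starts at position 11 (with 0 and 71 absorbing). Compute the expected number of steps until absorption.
E[τ | X_0 = 11] = 660

Let v_k = E[τ | X_0 = k]. Boundary: v_0 = v_71 = 0. Recurrence: v_k = 1 + (v_{k-1} + v_{k+1})/2 for 1 ≤ k ≤ 70. The particular solution to v_k − (v_{k-1} + v_{k+1})/2 = 1 is v_k = −k^2. Adding homogeneous solution A + B k and matching boundaries gives v_k = k (71 − k). Substituting k = 11: v_11 = 11 · 60 = 660.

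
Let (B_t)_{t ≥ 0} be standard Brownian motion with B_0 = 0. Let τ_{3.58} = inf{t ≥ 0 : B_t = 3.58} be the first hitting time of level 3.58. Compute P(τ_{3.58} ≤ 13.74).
P(τ_{3.58} ≤ 13.74) = 2(1 − Φ(3.58/√13.74)) = 2(1 − Φ(0.9658)) ≈ 0.3341

By the reflection principle for standard BM, P(τ_b ≤ t) = 2 · P(B_t ≥ b). Since B_t ~ N(0, t), P(B_t ≥ 3.58) = 1 − Φ(3.58/√t) = 1 − Φ(3.58/√13.74) = 1 − Φ(0.9658) ≈ 0.16707. Doubling: P(τ_{3.58} ≤ 13.74) ≈ 2 · 0.16707 = 0.33414 ≈ 0.3341.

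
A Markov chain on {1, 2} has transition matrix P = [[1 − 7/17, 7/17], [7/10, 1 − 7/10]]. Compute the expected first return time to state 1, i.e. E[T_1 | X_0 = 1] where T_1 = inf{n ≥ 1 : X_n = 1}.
E[T_1 | X_0 = 1] = 1/π_1 = 27/17

For an irreducible recurrent Markov chain with stationary distribution π, E[T_i | X_0 = i] = 1/π_i (Kac's formula). Here π_1 = (7/10)/(7/17 + 7/10) = (7/10)/(189/170) = 17/27, so E[T_1 | X_0 = 1] = 1/π_1 = (7/17 + 7/10)/(7/10) = (189/170)/(7/10) = 27/17.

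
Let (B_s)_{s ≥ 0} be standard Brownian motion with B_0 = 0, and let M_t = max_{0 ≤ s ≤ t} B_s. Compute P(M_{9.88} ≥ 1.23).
P(M_{9.88} ≥ 1.23) = 2·P(B_{9.88} ≥ 1.23) = 2(1 − Φ(1.23/√9.88)) ≈ 0.6956

By the reflection principle for Brownian motion, P(M_t ≥ a) = 2 · P(B_t ≥ a) for a ≥ 0. Since B_t ~ N(0, t), P(B_t ≥ 1.23) = 1 − Φ(1.23/√t) = 1 − Φ(1.23/√9.88) = 1 − Φ(0.3913). So
  P(M_{9.88} ≥ 1.23) = 2(1 − Φ(0.3913)) ≈ 0.6956.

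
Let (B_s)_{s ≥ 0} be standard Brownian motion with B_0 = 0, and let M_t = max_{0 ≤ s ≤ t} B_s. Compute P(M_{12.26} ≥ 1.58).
P(M_{12.26} ≥ 1.58) = 2·P(B_{12.26} ≥ 1.58) = 2(1 − Φ(1.58/√12.26)) ≈ 0.6518

By the reflection principle for Brownian motion, P(M_t ≥ a) = 2 · P(B_t ≥ a) for a ≥ 0. Since B_t ~ N(0, t), P(B_t ≥ 1.58) = 1 − Φ(1.58/√t) = 1 − Φ(1.58/√12.26) = 1 − Φ(0.4512). So
  P(M_{12.26} ≥ 1.58) = 2(1 − Φ(0.4512)) ≈ 0.6518.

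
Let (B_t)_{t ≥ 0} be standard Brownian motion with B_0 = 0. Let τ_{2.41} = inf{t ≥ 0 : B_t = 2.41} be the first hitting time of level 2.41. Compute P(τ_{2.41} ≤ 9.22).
P(τ_{2.41} ≤ 9.22) = 2(1 − Φ(2.41/√9.22)) = 2(1 − Φ(0.7937)) ≈ 0.4274

By the reflection principle for standard BM, P(τ_b ≤ t) = 2 · P(B_t ≥ b). Since B_t ~ N(0, t), P(B_t ≥ 2.41) = 1 − Φ(2.41/√t) = 1 − Φ(2.41/√9.22) = 1 − Φ(0.7937) ≈ 0.21369. Doubling: P(τ_{2.41} ≤ 9.22) ≈ 2 · 0.21369 = 0.42738 ≈ 0.4274.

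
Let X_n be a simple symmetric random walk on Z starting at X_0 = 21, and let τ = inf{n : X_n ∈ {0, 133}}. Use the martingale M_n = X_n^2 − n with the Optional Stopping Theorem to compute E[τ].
E[τ] = 2352

M_n = X_n^2 − n is a martingale (since E[X_{n+1}^2 | F_n] = X_n^2 + 1). By OST (τ has finite mean in a bounded region), E[M_τ] = E[M_0] = X_0^2 − 0 = 21^2 = 441. Also E[M_τ] = E[X_τ^2] − E[τ]. The walk exits at 0 or 133, with P(hit 133 first) = 21/133, so E[X_τ^2] = 133^2 · 21/133 + 0 = 2793. Thus E[τ] = E[X_τ^2] − E[M_τ] = 2793 − 441 = 2352 = 21(133 − 21) = 2352.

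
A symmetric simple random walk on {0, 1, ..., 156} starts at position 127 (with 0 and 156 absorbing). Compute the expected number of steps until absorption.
E[τ | X_0 = 127] = 3683

Let v_k = E[τ | X_0 = k]. Boundary: v_0 = v_156 = 0. Recurrence: v_k = 1 + (v_{k-1} + v_{k+1})/2 for 1 ≤ k ≤ 155. The particular solution to v_k − (v_{k-1} + v_{k+1})/2 = 1 is v_k = −k^2. Adding homogeneous solution A + B k and matching boundaries gives v_k = k (156 − k). Substituting k = 127: v_127 = 127 · 29 = 3683.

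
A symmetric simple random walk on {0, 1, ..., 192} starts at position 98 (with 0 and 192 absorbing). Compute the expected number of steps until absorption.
E[τ | X_0 = 98] = 9212

Let v_k = E[τ | X_0 = k]. Boundary: v_0 = v_192 = 0. Recurrence: v_k = 1 + (v_{k-1} + v_{k+1})/2 for 1 ≤ k ≤ 191. The particular solution to v_k − (v_{k-1} + v_{k+1})/2 = 1 is v_k = −k^2. Adding homogeneous solution A + B k and matching boundaries gives v_k = k (192 − k). Substituting k = 98: v_98 = 98 · 94 = 9212.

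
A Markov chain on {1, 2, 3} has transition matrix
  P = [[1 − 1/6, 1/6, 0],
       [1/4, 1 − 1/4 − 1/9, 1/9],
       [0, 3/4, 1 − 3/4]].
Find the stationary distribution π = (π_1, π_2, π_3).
π = (81/143, 54/143, 8/143)

This is a birth-death chain on three states, which satisfies detailed balance: π_1 · P_{12} = π_2 · P_{21} and π_2 · P_{23} = π_3 · P_{32}.
From π_1 · 1/6 = π_2 · 1/4: π_2/π_1 = (1/6)/(1/4) = 2/3.
From π_2 · 1/9 = π_3 · 3/4: π_3/π_2 = (1/9)/(3/4) = 4/27.
Take π_1 proportional to 1; then unnormalized π = (1, 2/3, 8/81). Normalize by dividing by the sum 143/81:
  π = (81/143, 54/143, 8/143).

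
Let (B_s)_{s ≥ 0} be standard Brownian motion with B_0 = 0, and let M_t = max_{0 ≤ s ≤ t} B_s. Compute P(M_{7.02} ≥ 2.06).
P(M_{7.02} ≥ 2.06) = 2·P(B_{7.02} ≥ 2.06) = 2(1 − Φ(2.06/√7.02)) ≈ 0.4369

By the reflection principle for Brownian motion, P(M_t ≥ a) = 2 · P(B_t ≥ a) for a ≥ 0. Since B_t ~ N(0, t), P(B_t ≥ 2.06) = 1 − Φ(2.06/√t) = 1 − Φ(2.06/√7.02) = 1 − Φ(0.7775). So
  P(M_{7.02} ≥ 2.06) = 2(1 − Φ(0.7775)) ≈ 0.4369.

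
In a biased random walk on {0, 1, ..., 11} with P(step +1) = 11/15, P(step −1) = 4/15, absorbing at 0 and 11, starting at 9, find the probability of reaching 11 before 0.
P(hit 11 before 0) = (1 − (4/11)^9) / (1 − (4/11)^11) = 40754278741/40758210901

Let u_k denote P(reach 11 before 0 | start at k). Boundary: u_0 = 0, u_11 = 1. Recurrence: u_k = 11/15·u_{k+1} + 4/15·u_{k-1} for 1 ≤ k ≤ 10. Try u_k = A + B·r^k with r = q/p = (4/15)/(11/15) = 4/11. Substitution satisfies the recurrence; boundary conditions give:
  u_k = (1 − r^k) / (1 − r^N) = (1 − (4/11)^9) / (1 − (4/11)^11) = 40754278741/40758210901.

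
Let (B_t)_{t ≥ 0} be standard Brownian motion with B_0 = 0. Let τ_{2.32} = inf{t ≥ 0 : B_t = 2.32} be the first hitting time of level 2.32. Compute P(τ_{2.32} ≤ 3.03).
P(τ_{2.32} ≤ 3.03) = 2(1 − Φ(2.32/√3.03)) = 2(1 − Φ(1.3328)) ≈ 0.1826

By the reflection principle for standard BM, P(τ_b ≤ t) = 2 · P(B_t ≥ b). Since B_t ~ N(0, t), P(B_t ≥ 2.32) = 1 − Φ(2.32/√t) = 1 − Φ(2.32/√3.03) = 1 − Φ(1.3328) ≈ 0.09130. Doubling: P(τ_{2.32} ≤ 3.03) ≈ 2 · 0.09130 = 0.18260 ≈ 0.1826.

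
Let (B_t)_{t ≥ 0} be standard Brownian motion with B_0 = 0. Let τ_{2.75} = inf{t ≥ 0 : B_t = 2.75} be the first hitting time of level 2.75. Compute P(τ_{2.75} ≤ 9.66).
P(τ_{2.75} ≤ 9.66) = 2(1 − Φ(2.75/√9.66)) = 2(1 − Φ(0.8848)) ≈ 0.3763

By the reflection principle for standard BM, P(τ_b ≤ t) = 2 · P(B_t ≥ b). Since B_t ~ N(0, t), P(B_t ≥ 2.75) = 1 − Φ(2.75/√t) = 1 − Φ(2.75/√9.66) = 1 − Φ(0.8848) ≈ 0.18813. Doubling: P(τ_{2.75} ≤ 9.66) ≈ 2 · 0.18813 = 0.37626 ≈ 0.3763.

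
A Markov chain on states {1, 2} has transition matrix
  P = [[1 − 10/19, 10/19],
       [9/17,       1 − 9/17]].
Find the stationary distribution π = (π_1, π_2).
π_1 = 171/341, π_2 = 170/341

Solve πP = π with π_1 + π_2 = 1. From πP = π: π_1 · (1 − 10/19) + π_2 · 9/17 = π_1 ⇒ π_2 · 9/17 = π_1 · 10/19 ⇒ π_2/π_1 = (10/19)/(9/17) = 170/171. Together with π_1 + π_2 = 1:
  π_1 = (9/17)/(10/19 + 9/17) = (9/17)/(341/323) = 171/341,
  π_2 = (10/19)/(10/19 + 9/17) = (10/19)/(341/323) = 170/341.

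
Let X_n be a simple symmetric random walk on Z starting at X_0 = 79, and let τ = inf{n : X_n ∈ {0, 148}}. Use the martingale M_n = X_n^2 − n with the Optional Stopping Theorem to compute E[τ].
E[τ] = 5451

M_n = X_n^2 − n is a martingale (since E[X_{n+1}^2 | F_n] = X_n^2 + 1). By OST (τ has finite mean in a bounded region), E[M_τ] = E[M_0] = X_0^2 − 0 = 79^2 = 6241. Also E[M_τ] = E[X_τ^2] − E[τ]. The walk exits at 0 or 148, with P(hit 148 first) = 79/148, so E[X_τ^2] = 148^2 · 79/148 + 0 = 11692. Thus E[τ] = E[X_τ^2] − E[M_τ] = 11692 − 6241 = 5451 = 79(148 − 79) = 5451.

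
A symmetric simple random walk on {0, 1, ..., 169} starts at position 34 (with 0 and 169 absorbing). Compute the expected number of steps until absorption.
E[τ | X_0 = 34] = 4590

Let v_k = E[τ | X_0 = k]. Boundary: v_0 = v_169 = 0. Recurrence: v_k = 1 + (v_{k-1} + v_{k+1})/2 for 1 ≤ k ≤ 168. The particular solution to v_k − (v_{k-1} + v_{k+1})/2 = 1 is v_k = −k^2. Adding homogeneous solution A + B k and matching boundaries gives v_k = k (169 − k). Substituting k = 34: v_34 = 34 · 135 = 4590.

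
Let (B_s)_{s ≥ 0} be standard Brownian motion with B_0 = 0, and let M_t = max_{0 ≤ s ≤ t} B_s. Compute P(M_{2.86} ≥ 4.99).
P(M_{2.86} ≥ 4.99) = 2·P(B_{2.86} ≥ 4.99) = 2(1 − Φ(4.99/√2.86)) ≈ 0.0032

By the reflection principle for Brownian motion, P(M_t ≥ a) = 2 · P(B_t ≥ a) for a ≥ 0. Since B_t ~ N(0, t), P(B_t ≥ 4.99) = 1 − Φ(4.99/√t) = 1 − Φ(4.99/√2.86) = 1 − Φ(2.9506). So
  P(M_{2.86} ≥ 4.99) = 2(1 − Φ(2.9506)) ≈ 0.0032.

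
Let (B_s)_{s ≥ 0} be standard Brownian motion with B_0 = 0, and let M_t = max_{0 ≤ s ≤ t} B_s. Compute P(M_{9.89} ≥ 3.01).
P(M_{9.89} ≥ 3.01) = 2·P(B_{9.89} ≥ 3.01) = 2(1 − Φ(3.01/√9.89)) ≈ 0.3385

By the reflection principle for Brownian motion, P(M_t ≥ a) = 2 · P(B_t ≥ a) for a ≥ 0. Since B_t ~ N(0, t), P(B_t ≥ 3.01) = 1 − Φ(3.01/√t) = 1 − Φ(3.01/√9.89) = 1 − Φ(0.9571). So
  P(M_{9.89} ≥ 3.01) = 2(1 − Φ(0.9571)) ≈ 0.3385.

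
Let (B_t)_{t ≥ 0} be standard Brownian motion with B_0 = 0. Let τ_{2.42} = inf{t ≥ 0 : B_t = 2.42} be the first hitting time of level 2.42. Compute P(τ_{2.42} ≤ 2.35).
P(τ_{2.42} ≤ 2.35) = 2(1 − Φ(2.42/√2.35)) = 2(1 − Φ(1.5786)) ≈ 0.1144

By the reflection principle for standard BM, P(τ_b ≤ t) = 2 · P(B_t ≥ b). Since B_t ~ N(0, t), P(B_t ≥ 2.42) = 1 − Φ(2.42/√t) = 1 − Φ(2.42/√2.35) = 1 − Φ(1.5786) ≈ 0.05721. Doubling: P(τ_{2.42} ≤ 2.35) ≈ 2 · 0.05721 = 0.11442 ≈ 0.1144.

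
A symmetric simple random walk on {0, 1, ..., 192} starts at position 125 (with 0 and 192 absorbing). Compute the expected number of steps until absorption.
E[τ | X_0 = 125] = 8375

Let v_k = E[τ | X_0 = k]. Boundary: v_0 = v_192 = 0. Recurrence: v_k = 1 + (v_{k-1} + v_{k+1})/2 for 1 ≤ k ≤ 191. The particular solution to v_k − (v_{k-1} + v_{k+1})/2 = 1 is v_k = −k^2. Adding homogeneous solution A + B k and matching boundaries gives v_k = k (192 − k). Substituting k = 125: v_125 = 125 · 67 = 8375.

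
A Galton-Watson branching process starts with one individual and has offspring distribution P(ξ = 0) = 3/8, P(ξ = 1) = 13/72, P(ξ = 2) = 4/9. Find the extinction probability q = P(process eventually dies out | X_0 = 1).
q = 27/32

The pgf is f(s) = 3/8 + 13/72·s + 4/9·s². The extinction probability q is the smallest fixed point of f in [0, 1]. Setting s = f(s):
  4/9·s² + (13/72 − 1)·s + 3/8 = 0
  4/9·s² − (3/8 + 4/9)·s + 3/8 = 0
which factors as (s − 1)·(4/9·s − 3/8) = 0, giving roots s = 1 and s = (3/8)/(4/9) = 27/32.
Mean offspring μ = 13/72 + 2·4/9 = 77/72 > 1 (supercritical), so q < 1. The extinction probability is the smaller root: q = (3/8)/(4/9) = 27/32.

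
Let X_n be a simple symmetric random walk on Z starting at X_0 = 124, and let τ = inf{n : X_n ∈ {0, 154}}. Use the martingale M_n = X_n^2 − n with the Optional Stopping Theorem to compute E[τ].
E[τ] = 3720

M_n = X_n^2 − n is a martingale (since E[X_{n+1}^2 | F_n] = X_n^2 + 1). By OST (τ has finite mean in a bounded region), E[M_τ] = E[M_0] = X_0^2 − 0 = 124^2 = 15376. Also E[M_τ] = E[X_τ^2] − E[τ]. The walk exits at 0 or 154, with P(hit 154 first) = 124/154, so E[X_τ^2] = 154^2 · 124/154 + 0 = 19096. Thus E[τ] = E[X_τ^2] − E[M_τ] = 19096 − 15376 = 3720 = 124(154 − 124) = 3720.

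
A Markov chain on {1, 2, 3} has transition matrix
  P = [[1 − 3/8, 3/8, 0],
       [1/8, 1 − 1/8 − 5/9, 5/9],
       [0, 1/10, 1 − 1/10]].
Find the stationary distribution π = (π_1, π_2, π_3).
π = (3/62, 9/62, 25/31)

This is a birth-death chain on three states, which satisfies detailed balance: π_1 · P_{12} = π_2 · P_{21} and π_2 · P_{23} = π_3 · P_{32}.
From π_1 · 3/8 = π_2 · 1/8: π_2/π_1 = (3/8)/(1/8) = 3.
From π_2 · 5/9 = π_3 · 1/10: π_3/π_2 = (5/9)/(1/10) = 50/9.
Take π_1 proportional to 1; then unnormalized π = (1, 3, 50/3). Normalize by dividing by the sum 62/3:
  π = (3/62, 9/62, 25/31).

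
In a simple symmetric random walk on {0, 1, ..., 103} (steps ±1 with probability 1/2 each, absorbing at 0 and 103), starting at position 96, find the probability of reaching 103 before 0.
P(hit 103 before 0) = 96/103

Let u_k = P(hit 103 before 0 | start at k). Then u_0 = 0, u_103 = 1, and u_k = u_{k-1}/2 + u_{k+1}/2 for 1 ≤ k ≤ 102. This harmonic recurrence is solved by u_k = k/103, giving u_96 = 96/103.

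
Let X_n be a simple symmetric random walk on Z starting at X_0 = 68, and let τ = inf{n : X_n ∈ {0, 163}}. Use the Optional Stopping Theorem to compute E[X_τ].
E[X_τ] = 68

X_n is a martingale and τ is a bounded-mean stopping time (indeed τ is finite a.s. with bounded expectation since the walk is in a bounded region). By the OST, E[X_τ] = E[X_0] = 68. Equivalently: E[X_τ] = 163 · P(hit 163 first) + 0 · P(hit 0 first) = 163 · (68/163) = 68.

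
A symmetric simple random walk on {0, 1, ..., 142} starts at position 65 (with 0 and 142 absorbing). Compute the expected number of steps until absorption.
E[τ | X_0 = 65] = 5005

Let v_k = E[τ | X_0 = k]. Boundary: v_0 = v_142 = 0. Recurrence: v_k = 1 + (v_{k-1} + v_{k+1})/2 for 1 ≤ k ≤ 141. The particular solution to v_k − (v_{k-1} + v_{k+1})/2 = 1 is v_k = −k^2. Adding homogeneous solution A + B k and matching boundaries gives v_k = k (142 − k). Substituting k = 65: v_65 = 65 · 77 = 5005.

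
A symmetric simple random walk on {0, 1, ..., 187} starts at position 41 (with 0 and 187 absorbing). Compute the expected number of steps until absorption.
E[τ | X_0 = 41] = 5986

Let v_k = E[τ | X_0 = k]. Boundary: v_0 = v_187 = 0. Recurrence: v_k = 1 + (v_{k-1} + v_{k+1})/2 for 1 ≤ k ≤ 186. The particular solution to v_k − (v_{k-1} + v_{k+1})/2 = 1 is v_k = −k^2. Adding homogeneous solution A + B k and matching boundaries gives v_k = k (187 − k). Substituting k = 41: v_41 = 41 · 146 = 5986.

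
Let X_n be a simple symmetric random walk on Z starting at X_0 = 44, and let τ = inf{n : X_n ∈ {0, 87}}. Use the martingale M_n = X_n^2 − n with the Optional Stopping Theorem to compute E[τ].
E[τ] = 1892

M_n = X_n^2 − n is a martingale (since E[X_{n+1}^2 | F_n] = X_n^2 + 1). By OST (τ has finite mean in a bounded region), E[M_τ] = E[M_0] = X_0^2 − 0 = 44^2 = 1936. Also E[M_τ] = E[X_τ^2] − E[τ]. The walk exits at 0 or 87, with P(hit 87 first) = 44/87, so E[X_τ^2] = 87^2 · 44/87 + 0 = 3828. Thus E[τ] = E[X_τ^2] − E[M_τ] = 3828 − 1936 = 1892 = 44(87 − 44) = 1892.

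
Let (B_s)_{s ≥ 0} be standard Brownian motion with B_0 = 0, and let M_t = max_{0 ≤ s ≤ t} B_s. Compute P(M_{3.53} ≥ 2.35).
P(M_{3.53} ≥ 2.35) = 2·P(B_{3.53} ≥ 2.35) = 2(1 − Φ(2.35/√3.53)) ≈ 0.2110

By the reflection principle for Brownian motion, P(M_t ≥ a) = 2 · P(B_t ≥ a) for a ≥ 0. Since B_t ~ N(0, t), P(B_t ≥ 2.35) = 1 − Φ(2.35/√t) = 1 − Φ(2.35/√3.53) = 1 − Φ(1.2508). So
  P(M_{3.53} ≥ 2.35) = 2(1 − Φ(1.2508)) ≈ 0.2110.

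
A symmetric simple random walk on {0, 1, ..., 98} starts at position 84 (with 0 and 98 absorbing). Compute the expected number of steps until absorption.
E[τ | X_0 = 84] = 1176

Let v_k = E[τ | X_0 = k]. Boundary: v_0 = v_98 = 0. Recurrence: v_k = 1 + (v_{k-1} + v_{k+1})/2 for 1 ≤ k ≤ 97. The particular solution to v_k − (v_{k-1} + v_{k+1})/2 = 1 is v_k = −k^2. Adding homogeneous solution A + B k and matching boundaries gives v_k = k (98 − k). Substituting k = 84: v_84 = 84 · 14 = 1176.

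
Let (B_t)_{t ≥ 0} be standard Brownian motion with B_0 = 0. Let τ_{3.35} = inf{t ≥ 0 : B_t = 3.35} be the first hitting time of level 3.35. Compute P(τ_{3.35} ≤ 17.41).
P(τ_{3.35} ≤ 17.41) = 2(1 − Φ(3.35/√17.41)) = 2(1 − Φ(0.8029)) ≈ 0.4220

By the reflection principle for standard BM, P(τ_b ≤ t) = 2 · P(B_t ≥ b). Since B_t ~ N(0, t), P(B_t ≥ 3.35) = 1 − Φ(3.35/√t) = 1 − Φ(3.35/√17.41) = 1 − Φ(0.8029) ≈ 0.21102. Doubling: P(τ_{3.35} ≤ 17.41) ≈ 2 · 0.21102 = 0.42204 ≈ 0.4220.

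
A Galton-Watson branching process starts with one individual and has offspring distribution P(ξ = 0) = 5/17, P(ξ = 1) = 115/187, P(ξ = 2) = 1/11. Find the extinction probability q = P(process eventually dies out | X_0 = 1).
q = 1

Mean offspring μ = 0·5/17 + 1·115/187 + 2·1/11 = 149/187 ≤ 1. For μ ≤ 1 with offspring not concentrated at 1, the Galton-Watson process goes extinct almost surely, so q = 1.
(Algebraic check: The pgf is f(s) = 5/17 + 115/187·s + 1/11·s². The extinction probability q is the smallest fixed point of f in [0, 1]. Setting s = f(s):
  1/11·s² + (115/187 − 1)·s + 5/17 = 0
  1/11·s² − (5/17 + 1/11)·s + 5/17 = 0
which factors as (s − 1)·(1/11·s − 5/17) = 0, giving roots s = 1 and s = (5/17)/(1/11) = 55/17. Since 55/17 ≥ 1, the smallest root in [0, 1] is s = 1.)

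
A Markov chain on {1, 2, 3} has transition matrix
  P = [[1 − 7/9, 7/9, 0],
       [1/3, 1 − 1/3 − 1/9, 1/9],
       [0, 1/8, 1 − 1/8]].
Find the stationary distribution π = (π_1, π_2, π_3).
π = (27/146, 63/146, 28/73)

This is a birth-death chain on three states, which satisfies detailed balance: π_1 · P_{12} = π_2 · P_{21} and π_2 · P_{23} = π_3 · P_{32}.
From π_1 · 7/9 = π_2 · 1/3: π_2/π_1 = (7/9)/(1/3) = 7/3.
From π_2 · 1/9 = π_3 · 1/8: π_3/π_2 = (1/9)/(1/8) = 8/9.
Take π_1 proportional to 1; then unnormalized π = (1, 7/3, 56/27). Normalize by dividing by the sum 146/27:
  π = (27/146, 63/146, 28/73).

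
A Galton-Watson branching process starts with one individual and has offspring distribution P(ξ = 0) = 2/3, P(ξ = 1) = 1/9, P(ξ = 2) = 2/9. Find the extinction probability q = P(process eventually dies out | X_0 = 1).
q = 1

Mean offspring μ = 0·2/3 + 1·1/9 + 2·2/9 = 5/9 ≤ 1. For μ ≤ 1 with offspring not concentrated at 1, the Galton-Watson process goes extinct almost surely, so q = 1.
(Algebraic check: The pgf is f(s) = 2/3 + 1/9·s + 2/9·s². The extinction probability q is the smallest fixed point of f in [0, 1]. Setting s = f(s):
  2/9·s² + (1/9 − 1)·s + 2/3 = 0
  2/9·s² − (2/3 + 2/9)·s + 2/3 = 0
which factors as (s − 1)·(2/9·s − 2/3) = 0, giving roots s = 1 and s = (2/3)/(2/9) = 3. Since 3 ≥ 1, the smallest root in [0, 1] is s = 1.)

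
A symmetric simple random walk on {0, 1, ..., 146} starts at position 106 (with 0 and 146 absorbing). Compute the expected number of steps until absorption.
E[τ | X_0 = 106] = 4240

Let v_k = E[τ | X_0 = k]. Boundary: v_0 = v_146 = 0. Recurrence: v_k = 1 + (v_{k-1} + v_{k+1})/2 for 1 ≤ k ≤ 145. The particular solution to v_k − (v_{k-1} + v_{k+1})/2 = 1 is v_k = −k^2. Adding homogeneous solution A + B k and matching boundaries gives v_k = k (146 − k). Substituting k = 106: v_106 = 106 · 40 = 4240.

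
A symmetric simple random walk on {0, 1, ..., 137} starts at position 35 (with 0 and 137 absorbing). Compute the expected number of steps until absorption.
E[τ | X_0 = 35] = 3570

Let v_k = E[τ | X_0 = k]. Boundary: v_0 = v_137 = 0. Recurrence: v_k = 1 + (v_{k-1} + v_{k+1})/2 for 1 ≤ k ≤ 136. The particular solution to v_k − (v_{k-1} + v_{k+1})/2 = 1 is v_k = −k^2. Adding homogeneous solution A + B k and matching boundaries gives v_k = k (137 − k). Substituting k = 35: v_35 = 35 · 102 = 3570.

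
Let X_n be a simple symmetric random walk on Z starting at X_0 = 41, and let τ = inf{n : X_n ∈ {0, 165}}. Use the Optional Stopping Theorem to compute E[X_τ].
E[X_τ] = 41

X_n is a martingale and τ is a bounded-mean stopping time (indeed τ is finite a.s. with bounded expectation since the walk is in a bounded region). By the OST, E[X_τ] = E[X_0] = 41. Equivalently: E[X_τ] = 165 · P(hit 165 first) + 0 · P(hit 0 first) = 165 · (41/165) = 41.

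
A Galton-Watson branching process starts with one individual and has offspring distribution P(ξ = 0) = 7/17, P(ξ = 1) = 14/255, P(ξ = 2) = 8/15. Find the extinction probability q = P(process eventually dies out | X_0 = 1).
q = 105/136

The pgf is f(s) = 7/17 + 14/255·s + 8/15·s². The extinction probability q is the smallest fixed point of f in [0, 1]. Setting s = f(s):
  8/15·s² + (14/255 − 1)·s + 7/17 = 0
  8/15·s² − (7/17 + 8/15)·s + 7/17 = 0
which factors as (s − 1)·(8/15·s − 7/17) = 0, giving roots s = 1 and s = (7/17)/(8/15) = 105/136.
Mean offspring μ = 14/255 + 2·8/15 = 286/255 > 1 (supercritical), so q < 1. The extinction probability is the smaller root: q = (7/17)/(8/15) = 105/136.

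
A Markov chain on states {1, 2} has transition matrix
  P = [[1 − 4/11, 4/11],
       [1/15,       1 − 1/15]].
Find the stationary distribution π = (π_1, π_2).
π_1 = 11/71, π_2 = 60/71

Solve πP = π with π_1 + π_2 = 1. From πP = π: π_1 · (1 − 4/11) + π_2 · 1/15 = π_1 ⇒ π_2 · 1/15 = π_1 · 4/11 ⇒ π_2/π_1 = (4/11)/(1/15) = 60/11. Together with π_1 + π_2 = 1:
  π_1 = (1/15)/(4/11 + 1/15) = (1/15)/(71/165) = 11/71,
  π_2 = (4/11)/(4/11 + 1/15) = (4/11)/(71/165) = 60/71.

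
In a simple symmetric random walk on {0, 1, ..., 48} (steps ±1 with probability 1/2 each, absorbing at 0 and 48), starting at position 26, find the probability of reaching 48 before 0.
P(hit 48 before 0) = 26/48 = 13/24

Let u_k = P(hit 48 before 0 | start at k). Then u_0 = 0, u_48 = 1, and u_k = u_{k-1}/2 + u_{k+1}/2 for 1 ≤ k ≤ 47. This harmonic recurrence is solved by u_k = k/48, giving u_26 = 26/48 = 13/24.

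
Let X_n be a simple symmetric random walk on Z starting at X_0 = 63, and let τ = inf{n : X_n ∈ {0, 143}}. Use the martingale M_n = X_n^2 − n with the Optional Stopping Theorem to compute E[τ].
E[τ] = 5040

M_n = X_n^2 − n is a martingale (since E[X_{n+1}^2 | F_n] = X_n^2 + 1). By OST (τ has finite mean in a bounded region), E[M_τ] = E[M_0] = X_0^2 − 0 = 63^2 = 3969. Also E[M_τ] = E[X_τ^2] − E[τ]. The walk exits at 0 or 143, with P(hit 143 first) = 63/143, so E[X_τ^2] = 143^2 · 63/143 + 0 = 9009. Thus E[τ] = E[X_τ^2] − E[M_τ] = 9009 − 3969 = 5040 = 63(143 − 63) = 5040.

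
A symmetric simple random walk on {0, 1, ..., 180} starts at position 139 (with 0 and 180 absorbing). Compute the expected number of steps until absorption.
E[τ | X_0 = 139] = 5699

Let v_k = E[τ | X_0 = k]. Boundary: v_0 = v_180 = 0. Recurrence: v_k = 1 + (v_{k-1} + v_{k+1})/2 for 1 ≤ k ≤ 179. The particular solution to v_k − (v_{k-1} + v_{k+1})/2 = 1 is v_k = −k^2. Adding homogeneous solution A + B k and matching boundaries gives v_k = k (180 − k). Substituting k = 139: v_139 = 139 · 41 = 5699.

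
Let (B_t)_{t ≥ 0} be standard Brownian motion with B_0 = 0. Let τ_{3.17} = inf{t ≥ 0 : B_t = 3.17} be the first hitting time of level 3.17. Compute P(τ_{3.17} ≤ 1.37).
P(τ_{3.17} ≤ 1.37) = 2(1 − Φ(3.17/√1.37)) = 2(1 − Φ(2.7083)) ≈ 0.0068

By the reflection principle for standard BM, P(τ_b ≤ t) = 2 · P(B_t ≥ b). Since B_t ~ N(0, t), P(B_t ≥ 3.17) = 1 − Φ(3.17/√t) = 1 − Φ(3.17/√1.37) = 1 − Φ(2.7083) ≈ 0.00338. Doubling: P(τ_{3.17} ≤ 1.37) ≈ 2 · 0.00338 = 0.00676 ≈ 0.0068.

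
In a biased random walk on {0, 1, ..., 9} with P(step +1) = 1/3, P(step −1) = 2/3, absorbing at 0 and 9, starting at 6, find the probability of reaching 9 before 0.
P(hit 9 before 0) = (1 − (2)^6) / (1 − (2)^9) = 9/73

Let u_k denote P(reach 9 before 0 | start at k). Boundary: u_0 = 0, u_9 = 1. Recurrence: u_k = 1/3·u_{k+1} + 2/3·u_{k-1} for 1 ≤ k ≤ 8. Try u_k = A + B·r^k with r = q/p = (2/3)/(1/3) = 2. Substitution satisfies the recurrence; boundary conditions give:
  u_k = (1 − r^k) / (1 − r^N) = (1 − (2)^6) / (1 − (2)^9) = 9/73.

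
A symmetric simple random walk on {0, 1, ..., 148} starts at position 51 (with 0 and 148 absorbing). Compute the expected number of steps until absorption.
E[τ | X_0 = 51] = 4947

Let v_k = E[τ | X_0 = k]. Boundary: v_0 = v_148 = 0. Recurrence: v_k = 1 + (v_{k-1} + v_{k+1})/2 for 1 ≤ k ≤ 147. The particular solution to v_k − (v_{k-1} + v_{k+1})/2 = 1 is v_k = −k^2. Adding homogeneous solution A + B k and matching boundaries gives v_k = k (148 − k). Substituting k = 51: v_51 = 51 · 97 = 4947.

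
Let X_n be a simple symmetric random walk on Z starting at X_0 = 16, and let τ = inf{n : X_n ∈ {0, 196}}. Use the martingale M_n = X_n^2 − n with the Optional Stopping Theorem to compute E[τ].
E[τ] = 2880

M_n = X_n^2 − n is a martingale (since E[X_{n+1}^2 | F_n] = X_n^2 + 1). By OST (τ has finite mean in a bounded region), E[M_τ] = E[M_0] = X_0^2 − 0 = 16^2 = 256. Also E[M_τ] = E[X_τ^2] − E[τ]. The walk exits at 0 or 196, with P(hit 196 first) = 16/196, so E[X_τ^2] = 196^2 · 16/196 + 0 = 3136. Thus E[τ] = E[X_τ^2] − E[M_τ] = 3136 − 256 = 2880 = 16(196 − 16) = 2880.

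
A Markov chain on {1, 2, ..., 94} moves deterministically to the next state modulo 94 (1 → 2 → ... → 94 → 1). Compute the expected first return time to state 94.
E[T_94 | X_0 = 94] = 94

The chain cycles deterministically, so starting at state 94 it returns in exactly 94 steps. Equivalently, the stationary distribution is uniform π_j = 1/94 for every state j, so by Kac's formula E[T_94] = 1/π_94 = 94.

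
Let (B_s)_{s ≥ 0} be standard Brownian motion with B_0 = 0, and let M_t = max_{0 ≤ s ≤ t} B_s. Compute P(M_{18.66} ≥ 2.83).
P(M_{18.66} ≥ 2.83) = 2·P(B_{18.66} ≥ 2.83) = 2(1 − Φ(2.83/√18.66)) ≈ 0.5124

By the reflection principle for Brownian motion, P(M_t ≥ a) = 2 · P(B_t ≥ a) for a ≥ 0. Since B_t ~ N(0, t), P(B_t ≥ 2.83) = 1 − Φ(2.83/√t) = 1 − Φ(2.83/√18.66) = 1 − Φ(0.6551). So
  P(M_{18.66} ≥ 2.83) = 2(1 − Φ(0.6551)) ≈ 0.5124.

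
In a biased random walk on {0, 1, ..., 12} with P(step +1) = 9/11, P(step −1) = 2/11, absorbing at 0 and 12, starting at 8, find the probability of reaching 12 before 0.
P(hit 12 before 0) = (1 − (2/9)^8) / (1 − (2/9)^12) = 43151697/43151953

Let u_k denote P(reach 12 before 0 | start at k). Boundary: u_0 = 0, u_12 = 1. Recurrence: u_k = 9/11·u_{k+1} + 2/11·u_{k-1} for 1 ≤ k ≤ 11. Try u_k = A + B·r^k with r = q/p = (2/11)/(9/11) = 2/9. Substitution satisfies the recurrence; boundary conditions give:
  u_k = (1 − r^k) / (1 − r^N) = (1 − (2/9)^8) / (1 − (2/9)^12) = 43151697/43151953.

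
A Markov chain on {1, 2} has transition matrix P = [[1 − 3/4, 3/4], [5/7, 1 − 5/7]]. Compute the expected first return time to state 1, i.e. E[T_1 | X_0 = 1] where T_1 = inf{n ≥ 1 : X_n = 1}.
E[T_1 | X_0 = 1] = 1/π_1 = 41/20

For an irreducible recurrent Markov chain with stationary distribution π, E[T_i | X_0 = i] = 1/π_i (Kac's formula). Here π_1 = (5/7)/(3/4 + 5/7) = (5/7)/(41/28) = 20/41, so E[T_1 | X_0 = 1] = 1/π_1 = (3/4 + 5/7)/(5/7) = (41/28)/(5/7) = 41/20.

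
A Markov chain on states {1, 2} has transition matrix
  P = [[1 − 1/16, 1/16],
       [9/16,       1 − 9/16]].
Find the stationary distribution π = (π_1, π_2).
π_1 = 9/10, π_2 = 1/10

Solve πP = π with π_1 + π_2 = 1. From πP = π: π_1 · (1 − 1/16) + π_2 · 9/16 = π_1 ⇒ π_2 · 9/16 = π_1 · 1/16 ⇒ π_2/π_1 = (1/16)/(9/16) = 1/9. Together with π_1 + π_2 = 1:
  π_1 = (9/16)/(1/16 + 9/16) = (9/16)/(5/8) = 9/10,
  π_2 = (1/16)/(1/16 + 9/16) = (1/16)/(5/8) = 1/10.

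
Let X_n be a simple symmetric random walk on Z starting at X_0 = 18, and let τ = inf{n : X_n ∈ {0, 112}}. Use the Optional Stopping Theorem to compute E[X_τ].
E[X_τ] = 18

X_n is a martingale and τ is a bounded-mean stopping time (indeed τ is finite a.s. with bounded expectation since the walk is in a bounded region). By the OST, E[X_τ] = E[X_0] = 18. Equivalently: E[X_τ] = 112 · P(hit 112 first) + 0 · P(hit 0 first) = 112 · (18/112) = 18.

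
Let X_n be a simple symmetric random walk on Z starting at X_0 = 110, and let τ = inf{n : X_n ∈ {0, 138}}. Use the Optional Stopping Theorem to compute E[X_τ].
E[X_τ] = 110

X_n is a martingale and τ is a bounded-mean stopping time (indeed τ is finite a.s. with bounded expectation since the walk is in a bounded region). By the OST, E[X_τ] = E[X_0] = 110. Equivalently: E[X_τ] = 138 · P(hit 138 first) + 0 · P(hit 0 first) = 138 · (110/138) = 110.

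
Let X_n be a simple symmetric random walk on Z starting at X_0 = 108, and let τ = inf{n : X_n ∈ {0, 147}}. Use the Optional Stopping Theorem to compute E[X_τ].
E[X_τ] = 108

X_n is a martingale and τ is a bounded-mean stopping time (indeed τ is finite a.s. with bounded expectation since the walk is in a bounded region). By the OST, E[X_τ] = E[X_0] = 108. Equivalently: E[X_τ] = 147 · P(hit 147 first) + 0 · P(hit 0 first) = 147 · (108/147) = 108.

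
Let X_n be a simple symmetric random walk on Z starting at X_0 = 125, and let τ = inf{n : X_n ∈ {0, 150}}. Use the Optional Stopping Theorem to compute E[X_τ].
E[X_τ] = 125

X_n is a martingale and τ is a bounded-mean stopping time (indeed τ is finite a.s. with bounded expectation since the walk is in a bounded region). By the OST, E[X_τ] = E[X_0] = 125. Equivalently: E[X_τ] = 150 · P(hit 150 first) + 0 · P(hit 0 first) = 150 · (125/150) = 125.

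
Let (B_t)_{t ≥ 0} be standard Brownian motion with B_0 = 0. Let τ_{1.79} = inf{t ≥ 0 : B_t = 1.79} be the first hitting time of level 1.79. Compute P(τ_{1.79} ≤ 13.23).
P(τ_{1.79} ≤ 13.23) = 2(1 − Φ(1.79/√13.23)) = 2(1 − Φ(0.4921)) ≈ 0.6226

By the reflection principle for standard BM, P(τ_b ≤ t) = 2 · P(B_t ≥ b). Since B_t ~ N(0, t), P(B_t ≥ 1.79) = 1 − Φ(1.79/√t) = 1 − Φ(1.79/√13.23) = 1 − Φ(0.4921) ≈ 0.31132. Doubling: P(τ_{1.79} ≤ 13.23) ≈ 2 · 0.31132 = 0.62264 ≈ 0.6226.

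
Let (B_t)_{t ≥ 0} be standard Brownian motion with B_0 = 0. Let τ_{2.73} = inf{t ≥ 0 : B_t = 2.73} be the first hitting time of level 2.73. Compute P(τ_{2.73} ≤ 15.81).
P(τ_{2.73} ≤ 15.81) = 2(1 − Φ(2.73/√15.81)) = 2(1 − Φ(0.6866)) ≈ 0.4923

By the reflection principle for standard BM, P(τ_b ≤ t) = 2 · P(B_t ≥ b). Since B_t ~ N(0, t), P(B_t ≥ 2.73) = 1 − Φ(2.73/√t) = 1 − Φ(2.73/√15.81) = 1 − Φ(0.6866) ≈ 0.24617. Doubling: P(τ_{2.73} ≤ 15.81) ≈ 2 · 0.24617 = 0.49234 ≈ 0.4923.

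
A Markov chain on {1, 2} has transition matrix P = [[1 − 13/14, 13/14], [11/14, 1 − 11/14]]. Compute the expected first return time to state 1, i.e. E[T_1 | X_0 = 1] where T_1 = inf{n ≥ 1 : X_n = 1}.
E[T_1 | X_0 = 1] = 1/π_1 = 24/11

For an irreducible recurrent Markov chain with stationary distribution π, E[T_i | X_0 = i] = 1/π_i (Kac's formula). Here π_1 = (11/14)/(13/14 + 11/14) = (11/14)/(12/7) = 11/24, so E[T_1 | X_0 = 1] = 1/π_1 = (13/14 + 11/14)/(11/14) = (12/7)/(11/14) = 24/11.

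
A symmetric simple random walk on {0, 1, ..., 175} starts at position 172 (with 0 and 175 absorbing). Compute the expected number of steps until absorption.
E[τ | X_0 = 172] = 516

Let v_k = E[τ | X_0 = k]. Boundary: v_0 = v_175 = 0. Recurrence: v_k = 1 + (v_{k-1} + v_{k+1})/2 for 1 ≤ k ≤ 174. The particular solution to v_k − (v_{k-1} + v_{k+1})/2 = 1 is v_k = −k^2. Adding homogeneous solution A + B k and matching boundaries gives v_k = k (175 − k). Substituting k = 172: v_172 = 172 · 3 = 516.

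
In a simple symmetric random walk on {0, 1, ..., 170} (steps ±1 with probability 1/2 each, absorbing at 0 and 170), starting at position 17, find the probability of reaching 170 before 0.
P(hit 170 before 0) = 17/170 = 1/10

Let u_k = P(hit 170 before 0 | start at k). Then u_0 = 0, u_170 = 1, and u_k = u_{k-1}/2 + u_{k+1}/2 for 1 ≤ k ≤ 169. This harmonic recurrence is solved by u_k = k/170, giving u_17 = 17/170 = 1/10.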